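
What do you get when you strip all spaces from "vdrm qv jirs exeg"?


Input string: 'vdrm qv jirs exeg'
Operation: remove all spaces
Words: 'vdrm', 'qv', 'jirs', 'exeg'
Join without spaces: vdrmqvjirsexeg


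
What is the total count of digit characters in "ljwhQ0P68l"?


Input string: 'ljwhQ0P68l'
Operation: count digit characters (0-9)
Scan: 'l', 'j', 'w', 'h', 'Q', '0'(digit), 'P', '6'(digit), '8'(digit), 'l'
Digits found: 3
Result: 3


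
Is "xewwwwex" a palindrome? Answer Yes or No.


Input string: 'xewwwwex'
Reversed: 'xewwwwex'
Compare pairs: s[0]='x' vs s[7]='x' (match), s[1]='e' vs s[6]='e' (match), s[2]='w' vs s[5]='w' (match), s[3]='w' vs s[4]='w' (match)
Palindrome: Yes


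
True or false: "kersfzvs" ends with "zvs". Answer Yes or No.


Input string: 'kersfzvs'
Suffix to check: 'zvs'
Last 3 characters of input: 'zvs'
Match: True
Result: Yes


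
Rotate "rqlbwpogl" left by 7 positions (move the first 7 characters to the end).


Input: 'rqlbwpogl', shift = 7
Operation: split at index 7 and swap parts
Front part s[0:7] = 'rqlbwpo'
Back part s[7:] = 'gl'
Rotated = back + front = 'gl' + 'rqlbwpo'
Result: glrqlbwpo


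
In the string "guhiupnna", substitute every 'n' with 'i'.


Input string: 'guhiupnna'
Operation: replace 'n' with 'i'
Positions of 'n': 6, 7
After replacement: guhiupiia


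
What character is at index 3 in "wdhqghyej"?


Input string: 'wdhqghyej'
Operation: get character at index 3
Index mapping: s[0]='w', s[1]='d', s[2]='h', s[3]='q'
Result: 'q'


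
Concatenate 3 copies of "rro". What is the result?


Input string: 'rro'
Operation: repeat 3 times
Concatenation: 'rro' + 'rro' + 'rro'
Result: rrorrorro


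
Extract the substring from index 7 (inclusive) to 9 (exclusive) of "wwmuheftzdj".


Input string: 'wwmuheftzdj'
Operation: slice [7:9]
Extract characters: s[7]='t', s[8]='z'
Result: tz


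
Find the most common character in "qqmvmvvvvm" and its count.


Input: 'qqmvmvvvvm'
Operation: tally each character
Counts: 'm':3, 'q':2, 'v':5
Maximum: 'v' appears 5 times


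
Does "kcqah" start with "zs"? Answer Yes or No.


Input string: 'kcqah'
Prefix to check: 'zs'
First 2 characters of input: 'kc'
Match: False
Result: No


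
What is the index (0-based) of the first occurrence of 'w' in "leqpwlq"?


Input string: 'leqpwlq'
Target: 'w'
Scanning left to right: s[0]='l', s[1]='e', s[2]='q', s[3]='p', s[4]='w'
First match at index: 4


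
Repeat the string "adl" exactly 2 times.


Input string: 'adl'
Operation: repeat 2 times
Concatenation: 'adl' + 'adl'
Result: adladl


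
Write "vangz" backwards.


Input string: 'vangz'
Operation: reverse character order
Original order: 'v' -> 'a' -> 'n' -> 'g' -> 'z'
Reversed order: 'z' -> 'g' -> 'n' -> 'a' -> 'v'
Result: zgnav


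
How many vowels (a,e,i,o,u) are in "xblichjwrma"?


Input string: 'xblichjwrma'
Operation: count vowels (a, e, i, o, u)
Scan: s[0]='x', s[1]='b', s[2]='l', s[3]='i' (vowel), s[4]='c', s[5]='h', s[6]='j', s[7]='w', s[8]='r', s[9]='m', s[10]='a' (vowel)
Vowels found: 2
Result: 2


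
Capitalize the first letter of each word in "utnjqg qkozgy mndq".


Input string: 'utnjqg qkozgy mndq'
Operation: capitalize first letter of each word
Word transformations: 'utnjqg'->'Utnjqg', 'qkozgy'->'Qkozgy', 'mndq'->'Mndq'
Result: Utnjqg Qkozgy Mndq


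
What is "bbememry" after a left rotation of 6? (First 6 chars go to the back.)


Input: 'bbememry', shift = 6
Operation: split at index 6 and swap parts
Front part s[0:6] = 'bbemem'
Back part s[6:] = 'ry'
Rotated = back + front = 'ry' + 'bbemem'
Result: rybbemem


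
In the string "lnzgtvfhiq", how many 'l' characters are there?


Input string: 'lnzgtvfhiq'
Target character: 'l'
Scan each position: s[0]='l'
Matches found at indices: 0
Total: 1


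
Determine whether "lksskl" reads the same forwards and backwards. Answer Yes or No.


Input string: 'lksskl'
Reversed: 'lksskl'
Compare pairs: s[0]='l' vs s[5]='l' (match), s[1]='k' vs s[4]='k' (match), s[2]='s' vs s[3]='s' (match)
Palindrome: Yes


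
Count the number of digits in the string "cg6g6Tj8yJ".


Input string: 'cg6g6Tj8yJ'
Operation: count digit characters (0-9)
Scan: 'c', 'g', '6'(digit), 'g', '6'(digit), 'T', 'j', '8'(digit), 'y', 'J'
Digits found: 3
Result: 3


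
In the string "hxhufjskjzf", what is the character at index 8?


Input string: 'hxhufjskjzf'
Operation: get character at index 8
Index mapping: s[0]='h', s[1]='x', s[2]='h', s[3]='u', s[4]='f', s[5]='j', s[6]='s', s[7]='k', s[8]='j'
Result: 'j'


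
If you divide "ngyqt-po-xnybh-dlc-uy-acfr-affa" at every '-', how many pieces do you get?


Input string: 'ngyqt-po-xnybh-dlc-uy-acfr-affa'
Delimiter: '-'
Split result: 'ngyqt', 'po', 'xnybh', 'dlc', 'uy', 'acfr', 'affa'
Number of parts: 7


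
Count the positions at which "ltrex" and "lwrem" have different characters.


String 1: 'ltrex'
String 2: 'lwrem'
Compare each position: pos 0: 'l'=='l', pos 1: 't'!='w', pos 2: 'r'=='r', pos 3: 'e'=='e', pos 4: 'x'!='m'
Differing positions: 2
Hamming distance: 2


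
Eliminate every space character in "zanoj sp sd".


Input string: 'zanoj sp sd'
Operation: remove all spaces
Words: 'zanoj', 'sp', 'sd'
Join without spaces: zanojspsd


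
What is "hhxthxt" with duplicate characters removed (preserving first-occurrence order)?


Input: 'hhxthxt'
Operation: keep first occurrence of each character
Scan: s[0]='h' new -> keep; s[1]='h' seen -> skip; s[2]='x' new -> keep; s[3]='t' new -> keep; s[4]='h' seen -> skip; s[5]='x' seen -> skip; s[6]='t' seen -> skip
Result: hxt


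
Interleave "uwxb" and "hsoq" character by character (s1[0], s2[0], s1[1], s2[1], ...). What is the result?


String 1: 'uwxb'
String 2: 'hsoq'
Operation: alternate characters
Pairs: 'u'+'h', 'w'+'s', 'x'+'o', 'b'+'q'
Result: uhwsxobq


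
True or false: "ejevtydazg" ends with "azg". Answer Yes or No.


Input string: 'ejevtydazg'
Suffix to check: 'azg'
Last 3 characters of input: 'azg'
Match: True
Result: Yes


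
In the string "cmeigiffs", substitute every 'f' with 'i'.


Input string: 'cmeigiffs'
Operation: replace 'f' with 'i'
Positions of 'f': 6, 7
After replacement: cmeigiiis


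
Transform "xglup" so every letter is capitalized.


Input string: 'xglup'
Operation: convert each letter to uppercase
Mapping: 'x'->'X', 'g'->'G', 'l'->'L', 'u'->'U', 'p'->'P'
Result: XGLUP


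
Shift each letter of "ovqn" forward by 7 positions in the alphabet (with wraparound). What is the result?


Input: 'ovqn', shift = 7
Operation: for each letter, (position + 7) mod 26
Mapping: 'o'(14+7=21)->'v', 'v'(21+7=28, 28 mod 26=2)->'c', 'q'(16+7=23)->'x', 'n'(13+7=20)->'u'
Result: vcxu


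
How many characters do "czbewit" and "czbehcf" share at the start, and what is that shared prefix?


String 1: 'czbewit'
String 2: 'czbehcf'
Compare position by position:
pos 0: 'c' vs 'c' match
pos 1: 'z' vs 'z' match
pos 2: 'b' vs 'b' match
pos 3: 'e' vs 'e' match
pos 4: 'w' vs 'h' differ -> stop
Longest common prefix: "czbe" (length 4)


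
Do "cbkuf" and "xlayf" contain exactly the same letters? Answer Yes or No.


String 1: 'cbkuf' -> sorted: 'bcfku'
String 2: 'xlayf' -> sorted: 'aflxy'
Compare sorted forms: 'bcfku' != 'aflxy'
Anagram: No


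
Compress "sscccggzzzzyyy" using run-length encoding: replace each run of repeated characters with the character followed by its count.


Input: 'sscccggzzzzyyy'
Operation: identify consecutive runs
Runs: 'ss' -> s2, 'ccc' -> c3, 'gg' -> g2, 'zzzz' -> z4, 'yyy' -> y3
Encoded: s2c3g2z4y3


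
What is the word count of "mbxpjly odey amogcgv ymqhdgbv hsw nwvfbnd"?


Input string: 'mbxpjly odey amogcgv ymqhdgbv hsw nwvfbnd'
Operation: split by spaces
Words found: 'mbxpjly', 'odey', 'amogcgv', 'ymqhdgbv', 'hsw', 'nwvfbnd'
Word count: 6


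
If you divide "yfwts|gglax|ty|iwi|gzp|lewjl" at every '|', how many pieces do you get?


Input string: 'yfwts|gglax|ty|iwi|gzp|lewjl'
Delimiter: '|'
Split result: 'yfwts', 'gglax', 'ty', 'iwi', 'gzp', 'lewjl'
Number of parts: 6


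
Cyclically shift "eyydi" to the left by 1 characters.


Input: 'eyydi', shift = 1
Operation: split at index 1 and swap parts
Front part s[0:1] = 'e'
Back part s[1:] = 'yydi'
Rotated = back + front = 'yydi' + 'e'
Result: yydie


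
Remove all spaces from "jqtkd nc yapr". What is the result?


Input string: 'jqtkd nc yapr'
Operation: remove all spaces
Words: 'jqtkd', 'nc', 'yapr'
Join without spaces: jqtkdncyapr


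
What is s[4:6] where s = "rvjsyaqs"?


Input string: 'rvjsyaqs'
Operation: slice [4:6]
Extract characters: s[4]='y', s[5]='a'
Result: ya


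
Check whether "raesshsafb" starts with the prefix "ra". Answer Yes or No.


Input string: 'raesshsafb'
Prefix to check: 'ra'
First 2 characters of input: 'ra'
Match: True
Result: Yes


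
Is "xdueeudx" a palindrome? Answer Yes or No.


Input string: 'xdueeudx'
Reversed: 'xdueeudx'
Compare pairs: s[0]='x' vs s[7]='x' (match), s[1]='d' vs s[6]='d' (match), s[2]='u' vs s[5]='u' (match), s[3]='e' vs s[4]='e' (match)
Palindrome: Yes


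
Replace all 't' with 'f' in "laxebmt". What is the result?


Input string: 'laxebmt'
Operation: replace 't' with 'f'
Positions of 't': 6
After replacement: laxebmf


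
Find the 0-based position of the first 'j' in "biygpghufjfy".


Input string: 'biygpghufjfy'
Target: 'j'
Scanning left to right: s[0]='b', s[1]='i', s[2]='y', s[3]='g', s[4]='p', s[5]='g', s[6]='h', s[7]='u', s[8]='f', s[9]='j'
First match at index: 9


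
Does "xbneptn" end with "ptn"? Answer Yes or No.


Input string: 'xbneptn'
Suffix to check: 'ptn'
Last 3 characters of input: 'ptn'
Match: True
Result: Yes


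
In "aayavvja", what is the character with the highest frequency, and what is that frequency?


Input: 'aayavvja'
Operation: tally each character
Counts: 'a':4, 'j':1, 'v':2, 'y':1
Maximum: 'a' appears 4 times


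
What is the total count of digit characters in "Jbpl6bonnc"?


Input string: 'Jbpl6bonnc'
Operation: count digit characters (0-9)
Scan: 'J', 'b', 'p', 'l', '6'(digit), 'b', 'o', 'n', 'n', 'c'
Digits found: 1
Result: 1


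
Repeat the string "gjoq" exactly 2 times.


Input string: 'gjoq'
Operation: repeat 2 times
Concatenation: 'gjoq' + 'gjoq'
Result: gjoqgjoq


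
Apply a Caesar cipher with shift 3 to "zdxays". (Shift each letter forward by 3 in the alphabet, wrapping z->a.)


Input: 'zdxays', shift = 3
Operation: for each letter, (position + 3) mod 26
Mapping: 'z'(25+3=28, 28 mod 26=2)->'c', 'd'(3+3=6)->'g', 'x'(23+3=26, 26 mod 26=0)->'a', 'a'(0+3=3)->'d', 'y'(24+3=27, 27 mod 26=1)->'b', 's'(18+3=21)->'v'
Result: cgadbv


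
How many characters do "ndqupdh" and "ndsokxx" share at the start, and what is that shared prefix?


String 1: 'ndqupdh'
String 2: 'ndsokxx'
Compare position by position:
pos 0: 'n' vs 'n' match
pos 1: 'd' vs 'd' match
pos 2: 'q' vs 's' differ -> stop
Longest common prefix: "nd" (length 2)


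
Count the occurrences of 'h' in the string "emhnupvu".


Input string: 'emhnupvu'
Target character: 'h'
Scan each position: s[2]='h'
Matches found at indices: 2
Total: 1


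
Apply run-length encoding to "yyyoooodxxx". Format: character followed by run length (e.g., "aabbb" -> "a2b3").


Input: 'yyyoooodxxx'
Operation: identify consecutive runs
Runs: 'yyy' -> y3, 'oooo' -> o4, 'd' -> d1, 'xxx' -> x3
Encoded: y3o4d1x3


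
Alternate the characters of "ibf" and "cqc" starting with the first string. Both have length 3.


String 1: 'ibf'
String 2: 'cqc'
Operation: alternate characters
Pairs: 'i'+'c', 'b'+'q', 'f'+'c'
Result: icbqfc


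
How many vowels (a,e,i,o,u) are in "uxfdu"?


Input string: 'uxfdu'
Operation: count vowels (a, e, i, o, u)
Scan: s[0]='u' (vowel), s[1]='x', s[2]='f', s[3]='d', s[4]='u' (vowel)
Vowels found: 2
Result: 2


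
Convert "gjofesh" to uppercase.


Input string: 'gjofesh'
Operation: convert each letter to uppercase
Mapping: 'g'->'G', 'j'->'J', 'o'->'O', 'f'->'F', 'e'->'E', 's'->'S', 'h'->'H'
Result: GJOFESH


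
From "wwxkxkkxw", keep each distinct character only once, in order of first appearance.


Input: 'wwxkxkkxw'
Operation: keep first occurrence of each character
Scan: s[0]='w' new -> keep; s[1]='w' seen -> skip; s[2]='x' new -> keep; s[3]='k' new -> keep; s[4]='x' seen -> skip; s[5]='k' seen -> skip; s[6]='k' seen -> skip; s[7]='x' seen -> skip; s[8]='w' seen -> skip
Result: wxk


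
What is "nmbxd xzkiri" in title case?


Input string: 'nmbxd xzkiri'
Operation: capitalize first letter of each word
Word transformations: 'nmbxd'->'Nmbxd', 'xzkiri'->'Xzkiri'
Result: Nmbxd Xzkiri


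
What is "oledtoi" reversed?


Input string: 'oledtoi'
Operation: reverse character order
Original order: 'o' -> 'l' -> 'e' -> 'd' -> 't' -> 'o' -> 'i'
Reversed order: 'i' -> 'o' -> 't' -> 'd' -> 'e' -> 'l' -> 'o'
Result: iotdelo


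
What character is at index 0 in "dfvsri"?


Input string: 'dfvsri'
Operation: get character at index 0
Index mapping: s[0]='d'
Result: 'd'


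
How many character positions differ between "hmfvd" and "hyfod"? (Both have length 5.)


String 1: 'hmfvd'
String 2: 'hyfod'
Compare each position: pos 0: 'h'=='h', pos 1: 'm'!='y', pos 2: 'f'=='f', pos 3: 'v'!='o', pos 4: 'd'=='d'
Differing positions: 2
Hamming distance: 2


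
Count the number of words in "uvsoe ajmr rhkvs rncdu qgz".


Input string: 'uvsoe ajmr rhkvs rncdu qgz'
Operation: split by spaces
Words found: 'uvsoe', 'ajmr', 'rhkvs', 'rncdu', 'qgz'
Word count: 5


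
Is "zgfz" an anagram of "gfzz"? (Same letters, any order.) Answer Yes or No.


String 1: 'gfzz' -> sorted: 'fgzz'
String 2: 'zgfz' -> sorted: 'fgzz'
Compare sorted forms: 'fgzz' == 'fgzz'
Anagram: Yes


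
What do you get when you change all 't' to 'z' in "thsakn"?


Input string: 'thsakn'
Operation: replace 't' with 'z'
Positions of 't': 0
After replacement: zhsakn


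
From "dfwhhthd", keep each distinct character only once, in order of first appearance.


Input: 'dfwhhthd'
Operation: keep first occurrence of each character
Scan: s[0]='d' new -> keep; s[1]='f' new -> keep; s[2]='w' new -> keep; s[3]='h' new -> keep; s[4]='h' seen -> skip; s[5]='t' new -> keep; s[6]='h' seen -> skip; s[7]='d' seen -> skip
Result: dfwht


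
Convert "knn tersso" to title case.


Input string: 'knn tersso'
Operation: capitalize first letter of each word
Word transformations: 'knn'->'Knn', 'tersso'->'Tersso'
Result: Knn Tersso


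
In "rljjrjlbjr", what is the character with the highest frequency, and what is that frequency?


Input: 'rljjrjlbjr'
Operation: tally each character
Counts: 'b':1, 'j':4, 'l':2, 'r':3
Maximum: 'j' appears 4 times


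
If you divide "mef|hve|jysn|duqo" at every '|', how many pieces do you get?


Input string: 'mef|hve|jysn|duqo'
Delimiter: '|'
Split result: 'mef', 'hve', 'jysn', 'duqo'
Number of parts: 4


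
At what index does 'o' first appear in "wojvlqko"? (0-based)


Input string: 'wojvlqko'
Target: 'o'
Scanning left to right: s[0]='w', s[1]='o'
First match at index: 1


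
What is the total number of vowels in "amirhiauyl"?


Input string: 'amirhiauyl'
Operation: count vowels (a, e, i, o, u)
Scan: s[0]='a' (vowel), s[1]='m', s[2]='i' (vowel), s[3]='r', s[4]='h', s[5]='i' (vowel), s[6]='a' (vowel), s[7]='u' (vowel), s[8]='y', s[9]='l'
Vowels found: 5
Result: 5


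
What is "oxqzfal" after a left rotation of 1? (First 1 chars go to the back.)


Input: 'oxqzfal', shift = 1
Operation: split at index 1 and swap parts
Front part s[0:1] = 'o'
Back part s[1:] = 'xqzfal'
Rotated = back + front = 'xqzfal' + 'o'
Result: xqzfalo


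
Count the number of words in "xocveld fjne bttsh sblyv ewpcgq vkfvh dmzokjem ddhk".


Input string: 'xocveld fjne bttsh sblyv ewpcgq vkfvh dmzokjem ddhk'
Operation: split by spaces
Words found: 'xocveld', 'fjne', 'bttsh', 'sblyv', 'ewpcgq', 'vkfvh', 'dmzokjem', 'ddhk'
Word count: 8


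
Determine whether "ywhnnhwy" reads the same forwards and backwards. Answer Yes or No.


Input string: 'ywhnnhwy'
Reversed: 'ywhnnhwy'
Compare pairs: s[0]='y' vs s[7]='y' (match), s[1]='w' vs s[6]='w' (match), s[2]='h' vs s[5]='h' (match), s[3]='n' vs s[4]='n' (match)
Palindrome: Yes


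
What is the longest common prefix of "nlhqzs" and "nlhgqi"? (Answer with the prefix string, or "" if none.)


String 1: 'nlhqzs'
String 2: 'nlhgqi'
Compare position by position:
pos 0: 'n' vs 'n' match
pos 1: 'l' vs 'l' match
pos 2: 'h' vs 'h' match
pos 3: 'q' vs 'g' differ -> stop
Longest common prefix: "nlh" (length 3)


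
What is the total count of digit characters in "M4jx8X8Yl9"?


Input string: 'M4jx8X8Yl9'
Operation: count digit characters (0-9)
Scan: 'M', '4'(digit), 'j', 'x', '8'(digit), 'X', '8'(digit), 'Y', 'l', '9'(digit)
Digits found: 4
Result: 4


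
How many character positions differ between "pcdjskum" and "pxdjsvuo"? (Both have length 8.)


String 1: 'pcdjskum'
String 2: 'pxdjsvuo'
Compare each position: pos 0: 'p'=='p', pos 1: 'c'!='x', pos 2: 'd'=='d', pos 3: 'j'=='j', pos 4: 's'=='s', pos 5: 'k'!='v', pos 6: 'u'=='u', pos 7: 'm'!='o'
Differing positions: 3
Hamming distance: 3


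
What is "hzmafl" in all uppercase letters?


Input string: 'hzmafl'
Operation: convert each letter to uppercase
Mapping: 'h'->'H', 'z'->'Z', 'm'->'M', 'a'->'A', 'f'->'F', 'l'->'L'
Result: HZMAFL


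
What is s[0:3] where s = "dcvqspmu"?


Input string: 'dcvqspmu'
Operation: slice [0:3]
Extract characters: s[0]='d', s[1]='c', s[2]='v'
Result: dcv


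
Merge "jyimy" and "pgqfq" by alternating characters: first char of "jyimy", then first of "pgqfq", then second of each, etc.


String 1: 'jyimy'
String 2: 'pgqfq'
Operation: alternate characters
Pairs: 'j'+'p', 'y'+'g', 'i'+'q', 'm'+'f', 'y'+'q'
Result: jpygiqmfyq


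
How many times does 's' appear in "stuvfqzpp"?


Input string: 'stuvfqzpp'
Target character: 's'
Scan each position: s[0]='s'
Matches found at indices: 0
Total: 1


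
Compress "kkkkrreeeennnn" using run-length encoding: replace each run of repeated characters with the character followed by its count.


Input: 'kkkkrreeeennnn'
Operation: identify consecutive runs
Runs: 'kkkk' -> k4, 'rr' -> r2, 'eeee' -> e4, 'nnnn' -> n4
Encoded: k4r2e4n4


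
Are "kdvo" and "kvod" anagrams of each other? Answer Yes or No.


String 1: 'kdvo' -> sorted: 'dkov'
String 2: 'kvod' -> sorted: 'dkov'
Compare sorted forms: 'dkov' == 'dkov'
Anagram: Yes


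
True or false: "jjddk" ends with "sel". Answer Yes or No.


Input string: 'jjddk'
Suffix to check: 'sel'
Last 3 characters of input: 'ddk'
Match: False
Result: No


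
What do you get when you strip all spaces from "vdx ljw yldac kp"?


Input string: 'vdx ljw yldac kp'
Operation: remove all spaces
Words: 'vdx', 'ljw', 'yldac', 'kp'
Join without spaces: vdxljwyldackp


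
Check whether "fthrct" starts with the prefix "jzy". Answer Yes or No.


Input string: 'fthrct'
Prefix to check: 'jzy'
First 3 characters of input: 'fth'
Match: False
Result: No


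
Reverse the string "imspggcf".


Input string: 'imspggcf'
Operation: reverse character order
Original order: 'i' -> 'm' -> 's' -> 'p' -> 'g' -> 'g' -> 'c' -> 'f'
Reversed order: 'f' -> 'c' -> 'g' -> 'g' -> 'p' -> 's' -> 'm' -> 'i'
Result: fcggpsmi


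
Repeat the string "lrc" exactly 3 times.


Input string: 'lrc'
Operation: repeat 3 times
Concatenation: 'lrc' + 'lrc' + 'lrc'
Result: lrclrclrc


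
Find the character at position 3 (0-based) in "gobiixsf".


Input string: 'gobiixsf'
Operation: get character at index 3
Index mapping: s[0]='g', s[1]='o', s[2]='b', s[3]='i'
Result: 'i'


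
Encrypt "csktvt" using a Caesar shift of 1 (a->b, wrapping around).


Input: 'csktvt', shift = 1
Operation: for each letter, (position + 1) mod 26
Mapping: 'c'(2+1=3)->'d', 's'(18+1=19)->'t', 'k'(10+1=11)->'l', 't'(19+1=20)->'u', 'v'(21+1=22)->'w', 't'(19+1=20)->'u'
Result: dtluwu


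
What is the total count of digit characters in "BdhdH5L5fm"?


Input string: 'BdhdH5L5fm'
Operation: count digit characters (0-9)
Scan: 'B', 'd', 'h', 'd', 'H', '5'(digit), 'L', '5'(digit), 'f', 'm'
Digits found: 2
Result: 2


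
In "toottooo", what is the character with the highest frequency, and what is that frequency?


Input: 'toottooo'
Operation: tally each character
Counts: 'o':5, 't':3
Maximum: 'o' appears 5 times


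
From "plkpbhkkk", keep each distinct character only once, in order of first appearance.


Input: 'plkpbhkkk'
Operation: keep first occurrence of each character
Scan: s[0]='p' new -> keep; s[1]='l' new -> keep; s[2]='k' new -> keep; s[3]='p' seen -> skip; s[4]='b' new -> keep; s[5]='h' new -> keep; s[6]='k' seen -> skip; s[7]='k' seen -> skip; s[8]='k' seen -> skip
Result: plkbh


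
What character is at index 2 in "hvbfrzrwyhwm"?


Input string: 'hvbfrzrwyhwm'
Operation: get character at index 2
Index mapping: s[0]='h', s[1]='v', s[2]='b'
Result: 'b'


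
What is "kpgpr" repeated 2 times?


Input string: 'kpgpr'
Operation: repeat 2 times
Concatenation: 'kpgpr' + 'kpgpr'
Result: kpgprkpgpr


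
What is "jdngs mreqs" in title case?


Input string: 'jdngs mreqs'
Operation: capitalize first letter of each word
Word transformations: 'jdngs'->'Jdngs', 'mreqs'->'Mreqs'
Result: Jdngs Mreqs


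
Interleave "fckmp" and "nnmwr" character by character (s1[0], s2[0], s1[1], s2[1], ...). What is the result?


String 1: 'fckmp'
String 2: 'nnmwr'
Operation: alternate characters
Pairs: 'f'+'n', 'c'+'n', 'k'+'m', 'm'+'w', 'p'+'r'
Result: fncnkmmwpr


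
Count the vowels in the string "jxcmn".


Input string: 'jxcmn'
Operation: count vowels (a, e, i, o, u)
Scan: s[0]='j', s[1]='x', s[2]='c', s[3]='m', s[4]='n'
Vowels found: 0
Result: 0


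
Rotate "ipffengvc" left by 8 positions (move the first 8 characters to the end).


Input: 'ipffengvc', shift = 8
Operation: split at index 8 and swap parts
Front part s[0:8] = 'ipffengv'
Back part s[8:] = 'c'
Rotated = back + front = 'c' + 'ipffengv'
Result: cipffengv


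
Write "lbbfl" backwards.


Input string: 'lbbfl'
Operation: reverse character order
Original order: 'l' -> 'b' -> 'b' -> 'f' -> 'l'
Reversed order: 'l' -> 'f' -> 'b' -> 'b' -> 'l'
Result: lfbbl


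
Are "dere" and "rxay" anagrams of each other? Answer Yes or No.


String 1: 'dere' -> sorted: 'deer'
String 2: 'rxay' -> sorted: 'arxy'
Compare sorted forms: 'deer' != 'arxy'
Anagram: No


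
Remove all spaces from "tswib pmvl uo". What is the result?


Input string: 'tswib pmvl uo'
Operation: remove all spaces
Words: 'tswib', 'pmvl', 'uo'
Join without spaces: tswibpmvluo


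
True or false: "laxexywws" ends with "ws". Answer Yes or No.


Input string: 'laxexywws'
Suffix to check: 'ws'
Last 2 characters of input: 'ws'
Match: True
Result: Yes


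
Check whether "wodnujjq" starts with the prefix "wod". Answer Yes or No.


Input string: 'wodnujjq'
Prefix to check: 'wod'
First 3 characters of input: 'wod'
Match: True
Result: Yes


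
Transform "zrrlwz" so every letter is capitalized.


Input string: 'zrrlwz'
Operation: convert each letter to uppercase
Mapping: 'z'->'Z', 'r'->'R', 'r'->'R', 'l'->'L', 'w'->'W', 'z'->'Z'
Result: ZRRLWZ


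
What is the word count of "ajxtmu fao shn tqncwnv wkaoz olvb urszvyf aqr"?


Input string: 'ajxtmu fao shn tqncwnv wkaoz olvb urszvyf aqr'
Operation: split by spaces
Words found: 'ajxtmu', 'fao', 'shn', 'tqncwnv', 'wkaoz', 'olvb', 'urszvyf', 'aqr'
Word count: 8


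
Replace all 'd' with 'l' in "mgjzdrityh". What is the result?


Input string: 'mgjzdrityh'
Operation: replace 'd' with 'l'
Positions of 'd': 4
After replacement: mgjzlrityh


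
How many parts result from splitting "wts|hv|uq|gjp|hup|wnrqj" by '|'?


Input string: 'wts|hv|uq|gjp|hup|wnrqj'
Delimiter: '|'
Split result: 'wts', 'hv', 'uq', 'gjp', 'hup', 'wnrqj'
Number of parts: 6


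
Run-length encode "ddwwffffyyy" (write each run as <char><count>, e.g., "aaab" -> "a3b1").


Input: 'ddwwffffyyy'
Operation: identify consecutive runs
Runs: 'dd' -> d2, 'ww' -> w2, 'ffff' -> f4, 'yyy' -> y3
Encoded: d2w2f4y3


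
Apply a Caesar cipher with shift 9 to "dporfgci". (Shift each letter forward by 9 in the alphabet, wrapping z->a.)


Input: 'dporfgci', shift = 9
Operation: for each letter, (position + 9) mod 26
Mapping: 'd'(3+9=12)->'m', 'p'(15+9=24)->'y', 'o'(14+9=23)->'x', 'r'(17+9=26, 26 mod 26=0)->'a', 'f'(5+9=14)->'o', 'g'(6+9=15)->'p', 'c'(2+9=11)->'l', 'i'(8+9=17)->'r'
Result: myxaoplr


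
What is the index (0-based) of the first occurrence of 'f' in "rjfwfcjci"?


Input string: 'rjfwfcjci'
Target: 'f'
Scanning left to right: s[0]='r', s[1]='j', s[2]='f'
First match at index: 2


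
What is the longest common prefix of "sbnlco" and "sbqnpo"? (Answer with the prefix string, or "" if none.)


String 1: 'sbnlco'
String 2: 'sbqnpo'
Compare position by position:
pos 0: 's' vs 's' match
pos 1: 'b' vs 'b' match
pos 2: 'n' vs 'q' differ -> stop
Longest common prefix: "sb" (length 2)


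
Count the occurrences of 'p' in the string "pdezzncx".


Input string: 'pdezzncx'
Target character: 'p'
Scan each position: s[0]='p'
Matches found at indices: 0
Total: 1


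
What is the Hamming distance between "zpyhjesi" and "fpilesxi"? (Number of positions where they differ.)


String 1: 'zpyhjesi'
String 2: 'fpilesxi'
Compare each position: pos 0: 'z'!='f', pos 1: 'p'=='p', pos 2: 'y'!='i', pos 3: 'h'!='l', pos 4: 'j'!='e', pos 5: 'e'!='s', pos 6: 's'!='x', pos 7: 'i'=='i'
Differing positions: 6
Hamming distance: 6


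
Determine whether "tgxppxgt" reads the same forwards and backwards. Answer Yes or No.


Input string: 'tgxppxgt'
Reversed: 'tgxppxgt'
Compare pairs: s[0]='t' vs s[7]='t' (match), s[1]='g' vs s[6]='g' (match), s[2]='x' vs s[5]='x' (match), s[3]='p' vs s[4]='p' (match)
Palindrome: Yes


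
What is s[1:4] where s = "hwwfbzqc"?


Input string: 'hwwfbzqc'
Operation: slice [1:4]
Extract characters: s[1]='w', s[2]='w', s[3]='f'
Result: wwf


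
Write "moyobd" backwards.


Input string: 'moyobd'
Operation: reverse character order
Original order: 'm' -> 'o' -> 'y' -> 'o' -> 'b' -> 'd'
Reversed order: 'd' -> 'b' -> 'o' -> 'y' -> 'o' -> 'm'
Result: dboyom


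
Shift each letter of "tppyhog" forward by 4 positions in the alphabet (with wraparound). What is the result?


Input: 'tppyhog', shift = 4
Operation: for each letter, (position + 4) mod 26
Mapping: 't'(19+4=23)->'x', 'p'(15+4=19)->'t', 'p'(15+4=19)->'t', 'y'(24+4=28, 28 mod 26=2)->'c', 'h'(7+4=11)->'l', 'o'(14+4=18)->'s', 'g'(6+4=10)->'k'
Result: xttclsk


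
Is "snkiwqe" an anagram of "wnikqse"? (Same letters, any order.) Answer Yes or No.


String 1: 'wnikqse' -> sorted: 'eiknqsw'
String 2: 'snkiwqe' -> sorted: 'eiknqsw'
Compare sorted forms: 'eiknqsw' == 'eiknqsw'
Anagram: Yes


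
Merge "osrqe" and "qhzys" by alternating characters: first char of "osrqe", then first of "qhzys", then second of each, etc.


String 1: 'osrqe'
String 2: 'qhzys'
Operation: alternate characters
Pairs: 'o'+'q', 's'+'h', 'r'+'z', 'q'+'y', 'e'+'s'
Result: oqshrzqyes


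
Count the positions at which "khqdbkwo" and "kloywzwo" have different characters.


String 1: 'khqdbkwo'
String 2: 'kloywzwo'
Compare each position: pos 0: 'k'=='k', pos 1: 'h'!='l', pos 2: 'q'!='o', pos 3: 'd'!='y', pos 4: 'b'!='w', pos 5: 'k'!='z', pos 6: 'w'=='w', pos 7: 'o'=='o'
Differing positions: 5
Hamming distance: 5


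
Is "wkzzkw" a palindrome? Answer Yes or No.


Input string: 'wkzzkw'
Reversed: 'wkzzkw'
Compare pairs: s[0]='w' vs s[5]='w' (match), s[1]='k' vs s[4]='k' (match), s[2]='z' vs s[3]='z' (match)
Palindrome: Yes


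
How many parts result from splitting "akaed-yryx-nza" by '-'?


Input string: 'akaed-yryx-nza'
Delimiter: '-'
Split result: 'akaed', 'yryx', 'nza'
Number of parts: 3


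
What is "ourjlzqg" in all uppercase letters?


Input string: 'ourjlzqg'
Operation: convert each letter to uppercase
Mapping: 'o'->'O', 'u'->'U', 'r'->'R', 'j'->'J', 'l'->'L', 'z'->'Z', 'q'->'Q', 'g'->'G'
Result: OURJLZQG


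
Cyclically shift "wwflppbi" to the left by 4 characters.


Input: 'wwflppbi', shift = 4
Operation: split at index 4 and swap parts
Front part s[0:4] = 'wwfl'
Back part s[4:] = 'ppbi'
Rotated = back + front = 'ppbi' + 'wwfl'
Result: ppbiwwfl


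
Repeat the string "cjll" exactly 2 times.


Input string: 'cjll'
Operation: repeat 2 times
Concatenation: 'cjll' + 'cjll'
Result: cjllcjll


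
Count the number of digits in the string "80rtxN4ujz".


Input string: '80rtxN4ujz'
Operation: count digit characters (0-9)
Scan: '8'(digit), '0'(digit), 'r', 't', 'x', 'N', '4'(digit), 'u', 'j', 'z'
Digits found: 3
Result: 3


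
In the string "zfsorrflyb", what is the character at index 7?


Input string: 'zfsorrflyb'
Operation: get character at index 7
Index mapping: s[0]='z', s[1]='f', s[2]='s', s[3]='o', s[4]='r', s[5]='r', s[6]='f', s[7]='l'
Result: 'l'


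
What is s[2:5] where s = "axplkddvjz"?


Input string: 'axplkddvjz'
Operation: slice [2:5]
Extract characters: s[2]='p', s[3]='l', s[4]='k'
Result: plk


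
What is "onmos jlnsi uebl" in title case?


Input string: 'onmos jlnsi uebl'
Operation: capitalize first letter of each word
Word transformations: 'onmos'->'Onmos', 'jlnsi'->'Jlnsi', 'uebl'->'Uebl'
Result: Onmos Jlnsi Uebl


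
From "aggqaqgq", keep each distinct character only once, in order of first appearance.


Input: 'aggqaqgq'
Operation: keep first occurrence of each character
Scan: s[0]='a' new -> keep; s[1]='g' new -> keep; s[2]='g' seen -> skip; s[3]='q' new -> keep; s[4]='a' seen -> skip; s[5]='q' seen -> skip; s[6]='g' seen -> skip; s[7]='q' seen -> skip
Result: agq


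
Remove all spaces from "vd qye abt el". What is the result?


Input string: 'vd qye abt el'
Operation: remove all spaces
Words: 'vd', 'qye', 'abt', 'el'
Join without spaces: vdqyeabtel


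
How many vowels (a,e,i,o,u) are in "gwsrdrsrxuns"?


Input string: 'gwsrdrsrxuns'
Operation: count vowels (a, e, i, o, u)
Scan: s[0]='g', s[1]='w', s[2]='s', s[3]='r', s[4]='d', s[5]='r', s[6]='s', s[7]='r', s[8]='x', s[9]='u' (vowel), s[10]='n', s[11]='s'
Vowels found: 1
Result: 1


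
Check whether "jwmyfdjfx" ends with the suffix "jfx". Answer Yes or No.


Input string: 'jwmyfdjfx'
Suffix to check: 'jfx'
Last 3 characters of input: 'jfx'
Match: True
Result: Yes


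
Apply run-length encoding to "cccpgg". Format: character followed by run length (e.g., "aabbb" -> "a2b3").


Input: 'cccpgg'
Operation: identify consecutive runs
Runs: 'ccc' -> c3, 'p' -> p1, 'gg' -> g2
Encoded: c3p1g2


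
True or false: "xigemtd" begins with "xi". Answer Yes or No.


Input string: 'xigemtd'
Prefix to check: 'xi'
First 2 characters of input: 'xi'
Match: True
Result: Yes


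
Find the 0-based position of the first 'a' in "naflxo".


Input string: 'naflxo'
Target: 'a'
Scanning left to right: s[0]='n', s[1]='a'
First match at index: 1


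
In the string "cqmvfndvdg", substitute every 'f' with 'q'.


Input string: 'cqmvfndvdg'
Operation: replace 'f' with 'q'
Positions of 'f': 4
After replacement: cqmvqndvdg


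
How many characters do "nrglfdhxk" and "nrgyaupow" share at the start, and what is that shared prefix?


String 1: 'nrglfdhxk'
String 2: 'nrgyaupow'
Compare position by position:
pos 0: 'n' vs 'n' match
pos 1: 'r' vs 'r' match
pos 2: 'g' vs 'g' match
pos 3: 'l' vs 'y' differ -> stop
Longest common prefix: "nrg" (length 3)


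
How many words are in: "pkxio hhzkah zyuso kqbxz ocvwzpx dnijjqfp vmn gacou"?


Input string: 'pkxio hhzkah zyuso kqbxz ocvwzpx dnijjqfp vmn gacou'
Operation: split by spaces
Words found: 'pkxio', 'hhzkah', 'zyuso', 'kqbxz', 'ocvwzpx', 'dnijjqfp', 'vmn', 'gacou'
Word count: 8


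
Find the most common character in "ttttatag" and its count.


Input: 'ttttatag'
Operation: tally each character
Counts: 'a':2, 'g':1, 't':5
Maximum: 't' appears 5 times


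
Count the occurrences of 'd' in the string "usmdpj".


Input string: 'usmdpj'
Target character: 'd'
Scan each position: s[3]='d'
Matches found at indices: 3
Total: 1


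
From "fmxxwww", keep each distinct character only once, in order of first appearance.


Input: 'fmxxwww'
Operation: keep first occurrence of each character
Scan: s[0]='f' new -> keep; s[1]='m' new -> keep; s[2]='x' new -> keep; s[3]='x' seen -> skip; s[4]='w' new -> keep; s[5]='w' seen -> skip; s[6]='w' seen -> skip
Result: fmxw


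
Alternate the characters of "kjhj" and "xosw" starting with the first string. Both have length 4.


String 1: 'kjhj'
String 2: 'xosw'
Operation: alternate characters
Pairs: 'k'+'x', 'j'+'o', 'h'+'s', 'j'+'w'
Result: kxjohsjw


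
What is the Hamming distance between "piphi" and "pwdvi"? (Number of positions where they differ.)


String 1: 'piphi'
String 2: 'pwdvi'
Compare each position: pos 0: 'p'=='p', pos 1: 'i'!='w', pos 2: 'p'!='d', pos 3: 'h'!='v', pos 4: 'i'=='i'
Differing positions: 3
Hamming distance: 3


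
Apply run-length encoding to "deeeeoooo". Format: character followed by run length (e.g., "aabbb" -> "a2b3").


Input: 'deeeeoooo'
Operation: identify consecutive runs
Runs: 'd' -> d1, 'eeee' -> e4, 'oooo' -> o4
Encoded: d1e4o4


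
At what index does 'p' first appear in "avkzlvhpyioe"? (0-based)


Input string: 'avkzlvhpyioe'
Target: 'p'
Scanning left to right: s[0]='a', s[1]='v', s[2]='k', s[3]='z', s[4]='l', s[5]='v', s[6]='h', s[7]='p'
First match at index: 7


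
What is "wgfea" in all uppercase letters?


Input string: 'wgfea'
Operation: convert each letter to uppercase
Mapping: 'w'->'W', 'g'->'G', 'f'->'F', 'e'->'E', 'a'->'A'
Result: WGFEA


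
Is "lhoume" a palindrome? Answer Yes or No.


Input string: 'lhoume'
Reversed: 'emuohl'
Compare pairs: s[0]='l' vs s[5]='e' (mismatch), s[1]='h' vs s[4]='m' (mismatch), s[2]='o' vs s[3]='u' (mismatch)
Palindrome: No


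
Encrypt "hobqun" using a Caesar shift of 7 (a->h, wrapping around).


Input: 'hobqun', shift = 7
Operation: for each letter, (position + 7) mod 26
Mapping: 'h'(7+7=14)->'o', 'o'(14+7=21)->'v', 'b'(1+7=8)->'i', 'q'(16+7=23)->'x', 'u'(20+7=27, 27 mod 26=1)->'b', 'n'(13+7=20)->'u'
Result: ovixbu


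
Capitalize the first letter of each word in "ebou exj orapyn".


Input string: 'ebou exj orapyn'
Operation: capitalize first letter of each word
Word transformations: 'ebou'->'Ebou', 'exj'->'Exj', 'orapyn'->'Orapyn'
Result: Ebou Exj Orapyn


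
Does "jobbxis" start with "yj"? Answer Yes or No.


Input string: 'jobbxis'
Prefix to check: 'yj'
First 2 characters of input: 'jo'
Match: False
Result: No


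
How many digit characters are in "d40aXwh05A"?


Input string: 'd40aXwh05A'
Operation: count digit characters (0-9)
Scan: 'd', '4'(digit), '0'(digit), 'a', 'X', 'w', 'h', '0'(digit), '5'(digit), 'A'
Digits found: 4
Result: 4


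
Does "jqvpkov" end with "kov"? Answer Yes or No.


Input string: 'jqvpkov'
Suffix to check: 'kov'
Last 3 characters of input: 'kov'
Match: True
Result: Yes


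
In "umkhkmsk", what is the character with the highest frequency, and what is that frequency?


Input: 'umkhkmsk'
Operation: tally each character
Counts: 'h':1, 'k':3, 'm':2, 's':1, 'u':1
Maximum: 'k' appears 3 times


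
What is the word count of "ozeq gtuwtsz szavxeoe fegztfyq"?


Input string: 'ozeq gtuwtsz szavxeoe fegztfyq'
Operation: split by spaces
Words found: 'ozeq', 'gtuwtsz', 'szavxeoe', 'fegztfyq'
Word count: 4


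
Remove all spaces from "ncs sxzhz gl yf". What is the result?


Input string: 'ncs sxzhz gl yf'
Operation: remove all spaces
Words: 'ncs', 'sxzhz', 'gl', 'yf'
Join without spaces: ncssxzhzglyf


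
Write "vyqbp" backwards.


Input string: 'vyqbp'
Operation: reverse character order
Original order: 'v' -> 'y' -> 'q' -> 'b' -> 'p'
Reversed order: 'p' -> 'b' -> 'q' -> 'y' -> 'v'
Result: pbqyv


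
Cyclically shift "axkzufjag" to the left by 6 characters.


Input: 'axkzufjag', shift = 6
Operation: split at index 6 and swap parts
Front part s[0:6] = 'axkzuf'
Back part s[6:] = 'jag'
Rotated = back + front = 'jag' + 'axkzuf'
Result: jagaxkzuf


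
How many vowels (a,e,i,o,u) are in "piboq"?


Input string: 'piboq'
Operation: count vowels (a, e, i, o, u)
Scan: s[0]='p', s[1]='i' (vowel), s[2]='b', s[3]='o' (vowel), s[4]='q'
Vowels found: 2
Result: 2


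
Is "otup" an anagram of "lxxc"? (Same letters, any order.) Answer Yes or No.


String 1: 'lxxc' -> sorted: 'clxx'
String 2: 'otup' -> sorted: 'optu'
Compare sorted forms: 'clxx' != 'optu'
Anagram: No


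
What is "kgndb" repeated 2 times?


Input string: 'kgndb'
Operation: repeat 2 times
Concatenation: 'kgndb' + 'kgndb'
Result: kgndbkgndb


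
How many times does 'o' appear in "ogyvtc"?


Input string: 'ogyvtc'
Target character: 'o'
Scan each position: s[0]='o'
Matches found at indices: 0
Total: 1


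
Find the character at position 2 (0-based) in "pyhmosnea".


Input string: 'pyhmosnea'
Operation: get character at index 2
Index mapping: s[0]='p', s[1]='y', s[2]='h'
Result: 'h'


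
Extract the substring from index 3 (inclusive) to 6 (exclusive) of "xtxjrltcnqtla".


Input string: 'xtxjrltcnqtla'
Operation: slice [3:6]
Extract characters: s[3]='j', s[4]='r', s[5]='l'
Result: jrl


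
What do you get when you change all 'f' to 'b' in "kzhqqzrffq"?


Input string: 'kzhqqzrffq'
Operation: replace 'f' with 'b'
Positions of 'f': 7, 8
After replacement: kzhqqzrbbq


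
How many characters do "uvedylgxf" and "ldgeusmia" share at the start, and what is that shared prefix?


String 1: 'uvedylgxf'
String 2: 'ldgeusmia'
Compare position by position:
pos 0: 'u' vs 'l' differ -> stop
Longest common prefix: "" (length 0)


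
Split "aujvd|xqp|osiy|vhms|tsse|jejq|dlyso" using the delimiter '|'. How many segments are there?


Input string: 'aujvd|xqp|osiy|vhms|tsse|jejq|dlyso'
Delimiter: '|'
Split result: 'aujvd', 'xqp', 'osiy', 'vhms', 'tsse', 'jejq', 'dlyso'
Number of parts: 7


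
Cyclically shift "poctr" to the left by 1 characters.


Input: 'poctr', shift = 1
Operation: split at index 1 and swap parts
Front part s[0:1] = 'p'
Back part s[1:] = 'octr'
Rotated = back + front = 'octr' + 'p'
Result: octrp


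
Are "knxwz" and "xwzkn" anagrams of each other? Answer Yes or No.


String 1: 'knxwz' -> sorted: 'knwxz'
String 2: 'xwzkn' -> sorted: 'knwxz'
Compare sorted forms: 'knwxz' == 'knwxz'
Anagram: Yes


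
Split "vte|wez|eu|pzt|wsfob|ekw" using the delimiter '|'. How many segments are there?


Input string: 'vte|wez|eu|pzt|wsfob|ekw'
Delimiter: '|'
Split result: 'vte', 'wez', 'eu', 'pzt', 'wsfob', 'ekw'
Number of parts: 6


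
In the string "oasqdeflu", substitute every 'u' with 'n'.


Input string: 'oasqdeflu'
Operation: replace 'u' with 'n'
Positions of 'u': 8
After replacement: oasqdefln


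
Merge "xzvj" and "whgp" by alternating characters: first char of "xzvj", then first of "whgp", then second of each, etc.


String 1: 'xzvj'
String 2: 'whgp'
Operation: alternate characters
Pairs: 'x'+'w', 'z'+'h', 'v'+'g', 'j'+'p'
Result: xwzhvgjp


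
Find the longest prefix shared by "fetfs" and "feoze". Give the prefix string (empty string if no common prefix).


String 1: 'fetfs'
String 2: 'feoze'
Compare position by position:
pos 0: 'f' vs 'f' match
pos 1: 'e' vs 'e' match
pos 2: 't' vs 'o' differ -> stop
Longest common prefix: "fe" (length 2)


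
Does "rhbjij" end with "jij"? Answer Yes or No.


Input string: 'rhbjij'
Suffix to check: 'jij'
Last 3 characters of input: 'jij'
Match: True
Result: Yes


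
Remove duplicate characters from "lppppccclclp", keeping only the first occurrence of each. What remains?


Input: 'lppppccclclp'
Operation: keep first occurrence of each character
Scan: s[0]='l' new -> keep; s[1]='p' new -> keep; s[2]='p' seen -> skip; s[3]='p' seen -> skip; s[4]='p' seen -> skip; s[5]='c' new -> keep; s[6]='c' seen -> skip; s[7]='c' seen -> skip; s[8]='l' seen -> skip; s[9]='c' seen -> skip; s[10]='l' seen -> skip; s[11]='p' seen -> skip
Result: lpc
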